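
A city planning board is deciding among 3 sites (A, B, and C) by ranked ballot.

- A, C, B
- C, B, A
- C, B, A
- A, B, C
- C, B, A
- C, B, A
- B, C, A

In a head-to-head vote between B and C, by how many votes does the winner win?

3

Ballots ranking B above C: 2.
Ballots ranking C above B: 5.
C wins 5–2, a margin of 3.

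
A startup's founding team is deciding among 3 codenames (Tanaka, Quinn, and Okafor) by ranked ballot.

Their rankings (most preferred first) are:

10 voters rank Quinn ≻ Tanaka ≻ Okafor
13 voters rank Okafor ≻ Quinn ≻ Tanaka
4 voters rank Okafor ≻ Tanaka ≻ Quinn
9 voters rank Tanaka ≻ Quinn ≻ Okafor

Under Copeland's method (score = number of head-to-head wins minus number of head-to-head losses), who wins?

Quinn

Pairwise results:
  Tanaka vs Quinn: Quinn wins 23–13.
  Tanaka vs Okafor: Tanaka wins 19–17.
  Quinn vs Okafor: Quinn wins 19–17.
Copeland scores (wins − losses):
  Tanaka: 1 − 1 = 0
  Quinn: 2 − 0 = 2
  Okafor: 0 − 2 = -2
Quinn has the best Copeland score.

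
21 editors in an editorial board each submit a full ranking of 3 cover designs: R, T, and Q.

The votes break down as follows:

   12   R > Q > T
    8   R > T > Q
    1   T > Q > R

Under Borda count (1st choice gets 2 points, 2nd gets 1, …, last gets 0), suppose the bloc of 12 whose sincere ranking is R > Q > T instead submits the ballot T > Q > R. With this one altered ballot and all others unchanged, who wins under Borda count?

Borda totals with the altered ballot: R 16, T 34, Q 13.
The switch changes the winner from R to T.

T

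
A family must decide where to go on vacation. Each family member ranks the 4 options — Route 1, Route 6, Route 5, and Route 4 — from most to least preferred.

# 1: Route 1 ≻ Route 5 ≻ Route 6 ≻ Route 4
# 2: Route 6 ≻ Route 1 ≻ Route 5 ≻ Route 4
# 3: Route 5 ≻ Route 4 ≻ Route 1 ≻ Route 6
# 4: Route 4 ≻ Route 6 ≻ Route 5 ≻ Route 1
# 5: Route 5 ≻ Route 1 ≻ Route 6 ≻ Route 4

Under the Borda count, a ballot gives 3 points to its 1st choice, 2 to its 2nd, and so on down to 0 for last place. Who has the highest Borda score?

Route 5

Borda scores:
  Route 1: 3 + 2 + 1 + 0 + 2 = 8
  Route 6: 1 + 3 + 0 + 2 + 1 = 7
  Route 5: 2 + 1 + 3 + 1 + 3 = 10
  Route 4: 0 + 0 + 2 + 3 + 0 = 5
Route 5 has the highest total.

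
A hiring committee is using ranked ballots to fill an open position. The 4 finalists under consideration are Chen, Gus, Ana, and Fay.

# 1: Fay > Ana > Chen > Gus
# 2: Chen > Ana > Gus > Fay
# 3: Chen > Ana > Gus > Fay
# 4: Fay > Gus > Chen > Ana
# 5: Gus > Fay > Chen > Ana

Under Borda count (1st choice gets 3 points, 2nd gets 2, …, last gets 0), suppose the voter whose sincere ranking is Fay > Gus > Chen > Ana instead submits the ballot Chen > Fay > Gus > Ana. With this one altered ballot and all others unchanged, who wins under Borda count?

Chen

Borda totals with the altered ballot: Chen 11, Gus 6, Ana 6, Fay 7.
The winner is unchanged: still Chen.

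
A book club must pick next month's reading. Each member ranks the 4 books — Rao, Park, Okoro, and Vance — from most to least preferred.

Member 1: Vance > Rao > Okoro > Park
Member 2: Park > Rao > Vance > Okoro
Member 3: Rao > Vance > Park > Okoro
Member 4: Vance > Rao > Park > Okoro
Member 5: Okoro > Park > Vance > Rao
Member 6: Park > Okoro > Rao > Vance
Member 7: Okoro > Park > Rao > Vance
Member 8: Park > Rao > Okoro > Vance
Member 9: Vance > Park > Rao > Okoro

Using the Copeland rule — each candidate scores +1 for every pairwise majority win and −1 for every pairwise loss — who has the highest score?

Pairwise results:
  Rao vs Park: Park wins 6–3.
  Rao vs Okoro: Rao wins 6–3.
  Rao vs Vance: Rao wins 5–4.
  Park vs Okoro: Park wins 6–3.
  Park vs Vance: Park wins 5–4.
  Okoro vs Vance: Vance wins 5–4.
Copeland scores (wins − losses):
  Rao: 2 − 1 = 1
  Park: 3 − 0 = 3
  Okoro: 0 − 3 = -3
  Vance: 1 − 2 = -1
Park has the best Copeland score.

Park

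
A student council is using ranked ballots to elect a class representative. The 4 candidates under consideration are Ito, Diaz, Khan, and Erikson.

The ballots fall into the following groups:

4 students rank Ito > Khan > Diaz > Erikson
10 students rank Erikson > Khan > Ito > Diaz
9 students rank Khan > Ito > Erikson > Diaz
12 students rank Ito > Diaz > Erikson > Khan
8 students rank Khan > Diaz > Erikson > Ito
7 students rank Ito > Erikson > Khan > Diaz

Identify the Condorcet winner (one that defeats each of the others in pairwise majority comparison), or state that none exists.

There is no Condorcet winner

Head-to-head results (50 voters total):
Ito vs Diaz: Ito wins 42–8.
Ito vs Khan: Khan wins 27–23.
Ito vs Erikson: Ito wins 32–18.
Diaz vs Khan: Khan wins 38–12.
Diaz vs Erikson: Erikson wins 26–24.
Khan vs Erikson: Erikson wins 29–21.
No candidate beats all others: Ito beats Erikson beats Khan beats Ito, a majority cycle.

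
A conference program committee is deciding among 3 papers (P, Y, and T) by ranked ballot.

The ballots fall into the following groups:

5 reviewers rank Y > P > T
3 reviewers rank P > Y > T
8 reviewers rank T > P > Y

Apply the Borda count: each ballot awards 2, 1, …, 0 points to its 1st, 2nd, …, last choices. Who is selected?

P

Borda scores:
  P: 5·1 + 3·2 + 8·1 = 19
  Y: 5·2 + 3·1 + 8·0 = 13
  T: 5·0 + 3·0 + 8·2 = 16
P has the highest total.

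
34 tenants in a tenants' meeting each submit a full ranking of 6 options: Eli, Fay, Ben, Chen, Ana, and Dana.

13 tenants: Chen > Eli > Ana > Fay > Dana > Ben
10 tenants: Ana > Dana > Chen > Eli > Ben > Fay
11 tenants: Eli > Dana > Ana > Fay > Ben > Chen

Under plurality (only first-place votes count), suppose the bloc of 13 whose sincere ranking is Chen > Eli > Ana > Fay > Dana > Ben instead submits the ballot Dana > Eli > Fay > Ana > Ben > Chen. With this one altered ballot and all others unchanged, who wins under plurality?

First-place totals with the altered ballot: Eli 11, Fay 0, Ben 0, Chen 0, Ana 10, Dana 13.
The switch changes the winner from Chen to Dana.

Dana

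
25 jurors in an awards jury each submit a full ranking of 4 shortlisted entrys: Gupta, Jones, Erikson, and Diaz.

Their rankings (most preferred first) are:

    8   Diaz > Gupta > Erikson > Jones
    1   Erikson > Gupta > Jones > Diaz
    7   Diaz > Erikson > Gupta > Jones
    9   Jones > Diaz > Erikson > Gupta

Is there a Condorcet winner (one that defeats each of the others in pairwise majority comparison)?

Yes

Head-to-head results (25 voters total):
Gupta vs Jones: Gupta wins 16–9.
Gupta vs Erikson: Erikson wins 17–8.
Gupta vs Diaz: Diaz wins 24–1.
Jones vs Erikson: Erikson wins 16–9.
Jones vs Diaz: Diaz wins 15–10.
Erikson vs Diaz: Diaz wins 24–1.
Diaz beats each rival — Gupta (24–1), Jones (15–10), Erikson (24–1) — so Diaz is the Condorcet winner.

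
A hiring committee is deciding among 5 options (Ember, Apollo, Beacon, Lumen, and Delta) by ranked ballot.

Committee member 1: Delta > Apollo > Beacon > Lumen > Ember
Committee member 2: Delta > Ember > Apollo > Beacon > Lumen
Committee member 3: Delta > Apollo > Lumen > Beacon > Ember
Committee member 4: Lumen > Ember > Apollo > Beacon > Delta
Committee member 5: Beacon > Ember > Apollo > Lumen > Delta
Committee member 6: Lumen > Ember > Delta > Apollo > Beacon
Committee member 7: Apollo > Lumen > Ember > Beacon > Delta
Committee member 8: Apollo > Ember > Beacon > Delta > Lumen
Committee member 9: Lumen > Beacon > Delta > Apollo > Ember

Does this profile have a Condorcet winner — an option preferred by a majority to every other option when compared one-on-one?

No

Head-to-head results (9 voters total):
Ember vs Apollo: Apollo wins 5–4.
Ember vs Beacon: Ember wins 5–4.
Ember vs Lumen: Lumen wins 6–3.
Ember vs Delta: Ember wins 5–4.
Apollo vs Beacon: Apollo wins 7–2.
Apollo vs Lumen: Apollo wins 6–3.
Apollo vs Delta: Delta wins 5–4.
Beacon vs Lumen: Lumen wins 5–4.
Beacon vs Delta: Beacon wins 5–4.
Lumen vs Delta: Lumen wins 5–4.
No candidate beats all others: Ember beats Delta beats Apollo beats Ember, a majority cycle.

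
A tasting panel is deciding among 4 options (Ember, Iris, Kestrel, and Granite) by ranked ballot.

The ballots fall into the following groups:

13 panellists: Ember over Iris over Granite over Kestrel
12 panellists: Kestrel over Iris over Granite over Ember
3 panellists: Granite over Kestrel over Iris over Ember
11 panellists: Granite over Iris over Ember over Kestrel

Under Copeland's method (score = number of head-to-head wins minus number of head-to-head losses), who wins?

Pairwise results:
  Ember vs Iris: Iris wins 26–13.
  Ember vs Kestrel: Ember wins 24–15.
  Ember vs Granite: Granite wins 26–13.
  Iris vs Kestrel: Iris wins 24–15.
  Iris vs Granite: Iris wins 25–14.
  Kestrel vs Granite: Granite wins 27–12.
Copeland scores (wins − losses):
  Ember: 1 − 2 = -1
  Iris: 3 − 0 = 3
  Kestrel: 0 − 3 = -3
  Granite: 2 − 1 = 1
Iris has the best Copeland score.

Iris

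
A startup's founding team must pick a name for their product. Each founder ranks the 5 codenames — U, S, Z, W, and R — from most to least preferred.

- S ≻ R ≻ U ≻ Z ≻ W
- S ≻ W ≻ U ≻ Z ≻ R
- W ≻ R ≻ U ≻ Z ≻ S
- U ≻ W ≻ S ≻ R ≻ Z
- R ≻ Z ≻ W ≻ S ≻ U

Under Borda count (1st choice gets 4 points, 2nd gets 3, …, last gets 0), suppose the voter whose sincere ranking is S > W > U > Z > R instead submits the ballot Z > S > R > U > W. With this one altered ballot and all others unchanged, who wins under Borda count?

R

Borda totals with the altered ballot: U 9, S 10, Z 9, W 9, R 13.
The switch changes the winner from W to R.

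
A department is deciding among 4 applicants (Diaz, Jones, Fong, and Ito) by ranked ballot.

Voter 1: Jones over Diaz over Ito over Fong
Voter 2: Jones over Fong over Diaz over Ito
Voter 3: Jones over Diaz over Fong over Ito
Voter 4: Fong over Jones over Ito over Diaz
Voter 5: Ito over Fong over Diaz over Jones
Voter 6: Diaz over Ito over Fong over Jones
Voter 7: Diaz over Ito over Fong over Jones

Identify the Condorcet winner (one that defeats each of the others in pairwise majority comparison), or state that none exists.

No Condorcet winner

Head-to-head results (7 voters total):
Diaz vs Jones: Jones wins 4–3.
Diaz vs Fong: Diaz wins 4–3.
Diaz vs Ito: Diaz wins 5–2.
Jones vs Fong: Fong wins 4–3.
Jones vs Ito: Jones wins 4–3.
Fong vs Ito: Ito wins 4–3.
No candidate beats all others: Diaz beats Fong beats Jones beats Diaz, a majority cycle.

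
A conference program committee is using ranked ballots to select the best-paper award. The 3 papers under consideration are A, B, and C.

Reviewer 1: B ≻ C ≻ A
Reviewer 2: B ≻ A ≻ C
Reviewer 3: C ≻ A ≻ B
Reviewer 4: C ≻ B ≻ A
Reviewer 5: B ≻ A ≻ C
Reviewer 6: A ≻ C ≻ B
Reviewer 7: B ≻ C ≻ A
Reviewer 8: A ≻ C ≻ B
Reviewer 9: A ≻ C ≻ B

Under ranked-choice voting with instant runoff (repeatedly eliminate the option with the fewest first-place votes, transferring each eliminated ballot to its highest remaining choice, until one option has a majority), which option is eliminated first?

Round 1: B 4, A 3, C 2. C has the fewest and is eliminated.
Round 2: B 5, A 4. B has a majority.

C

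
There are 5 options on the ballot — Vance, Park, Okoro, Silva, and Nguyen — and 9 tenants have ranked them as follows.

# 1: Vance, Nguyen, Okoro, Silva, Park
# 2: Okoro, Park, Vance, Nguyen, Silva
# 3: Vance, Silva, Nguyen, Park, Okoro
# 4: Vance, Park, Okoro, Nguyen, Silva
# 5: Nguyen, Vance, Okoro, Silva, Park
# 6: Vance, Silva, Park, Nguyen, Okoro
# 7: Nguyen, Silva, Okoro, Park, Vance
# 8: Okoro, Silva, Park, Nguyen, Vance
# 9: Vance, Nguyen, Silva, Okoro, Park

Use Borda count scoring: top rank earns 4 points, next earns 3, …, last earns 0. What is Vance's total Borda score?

25

Borda scores:
  Vance: 4 + 2 + 4 + 4 + 3 + 4 + 0 + 0 + 4 = 25
  Park: 0 + 3 + 1 + 3 + 0 + 2 + 1 + 2 + 0 = 12
  Okoro: 2 + 4 + 0 + 2 + 2 + 0 + 2 + 4 + 1 = 17
  Silva: 1 + 0 + 3 + 0 + 1 + 3 + 3 + 3 + 2 = 16
  Nguyen: 3 + 1 + 2 + 1 + 4 + 1 + 4 + 1 + 3 = 20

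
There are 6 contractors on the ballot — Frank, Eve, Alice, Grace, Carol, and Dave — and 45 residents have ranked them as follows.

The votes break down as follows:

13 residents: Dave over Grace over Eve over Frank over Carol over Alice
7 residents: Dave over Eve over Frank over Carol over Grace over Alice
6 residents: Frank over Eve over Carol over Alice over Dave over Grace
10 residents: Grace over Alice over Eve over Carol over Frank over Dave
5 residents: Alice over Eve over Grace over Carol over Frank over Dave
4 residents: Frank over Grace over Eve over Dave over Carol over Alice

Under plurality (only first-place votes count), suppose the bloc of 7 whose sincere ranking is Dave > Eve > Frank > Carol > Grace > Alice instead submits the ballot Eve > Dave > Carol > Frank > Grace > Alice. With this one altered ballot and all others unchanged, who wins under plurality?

Dave

First-place totals with the altered ballot: Frank 10, Eve 7, Alice 5, Grace 10, Carol 0, Dave 13.
The winner is unchanged: still Dave.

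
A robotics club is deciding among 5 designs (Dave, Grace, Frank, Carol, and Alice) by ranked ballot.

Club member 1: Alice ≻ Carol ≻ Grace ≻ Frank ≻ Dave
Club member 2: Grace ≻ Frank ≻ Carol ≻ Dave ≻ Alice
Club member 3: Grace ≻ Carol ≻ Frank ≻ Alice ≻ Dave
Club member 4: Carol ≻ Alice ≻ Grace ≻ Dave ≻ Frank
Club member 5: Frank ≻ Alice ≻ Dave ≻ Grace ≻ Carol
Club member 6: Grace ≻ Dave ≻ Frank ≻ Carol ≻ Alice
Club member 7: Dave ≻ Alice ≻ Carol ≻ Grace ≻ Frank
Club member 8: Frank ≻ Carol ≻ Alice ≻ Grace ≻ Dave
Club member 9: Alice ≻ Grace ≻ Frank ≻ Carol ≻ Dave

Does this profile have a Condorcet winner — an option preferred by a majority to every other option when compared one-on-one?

No

Head-to-head results (9 voters total):
Dave vs Grace: Grace wins 7–2.
Dave vs Frank: Frank wins 6–3.
Dave vs Carol: Carol wins 6–3.
Dave vs Alice: Alice wins 6–3.
Grace vs Frank: Grace wins 7–2.
Grace vs Carol: Grace wins 5–4.
Grace vs Alice: Alice wins 6–3.
Frank vs Carol: Frank wins 5–4.
Frank vs Alice: Frank wins 5–4.
Carol vs Alice: Carol wins 5–4.
No candidate beats all others: Grace beats Frank beats Alice beats Grace, a majority cycle.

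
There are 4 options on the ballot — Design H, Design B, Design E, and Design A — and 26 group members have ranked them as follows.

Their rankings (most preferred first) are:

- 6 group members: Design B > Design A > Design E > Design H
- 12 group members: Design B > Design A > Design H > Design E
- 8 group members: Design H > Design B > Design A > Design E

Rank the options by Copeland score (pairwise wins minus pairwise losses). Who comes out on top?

Pairwise results:
  Design H vs Design B: Design B wins 18–8.
  Design H vs Design E: Design H wins 20–6.
  Design H vs Design A: Design A wins 18–8.
  Design B vs Design E: Design B wins 26–0.
  Design B vs Design A: Design B wins 26–0.
  Design E vs Design A: Design A wins 26–0.
Copeland scores (wins − losses):
  Design H: 1 − 2 = -1
  Design B: 3 − 0 = 3
  Design E: 0 − 3 = -3
  Design A: 2 − 1 = 1
Design B has the best Copeland score.

Design B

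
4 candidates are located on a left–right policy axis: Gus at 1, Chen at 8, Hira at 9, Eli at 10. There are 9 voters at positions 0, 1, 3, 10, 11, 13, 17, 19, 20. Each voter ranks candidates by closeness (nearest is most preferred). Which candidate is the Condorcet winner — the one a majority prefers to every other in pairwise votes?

With single-peaked preferences on a line, the Condorcet winner is the candidate closest to the median voter.
The median voter (position 11) is closest to Eli at 10.
Check: Eli vs Gus — voters closer to Eli: 6 of 9.

Eli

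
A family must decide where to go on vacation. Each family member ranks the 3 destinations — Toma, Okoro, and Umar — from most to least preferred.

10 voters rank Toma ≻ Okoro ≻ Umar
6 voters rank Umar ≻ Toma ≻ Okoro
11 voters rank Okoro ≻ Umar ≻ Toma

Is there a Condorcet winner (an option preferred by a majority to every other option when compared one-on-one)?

Head-to-head results (27 voters total):
Toma vs Okoro: Toma wins 16–11.
Toma vs Umar: Umar wins 17–10.
Okoro vs Umar: Okoro wins 21–6.
No candidate beats all others: Toma beats Okoro beats Umar beats Toma, a majority cycle.

No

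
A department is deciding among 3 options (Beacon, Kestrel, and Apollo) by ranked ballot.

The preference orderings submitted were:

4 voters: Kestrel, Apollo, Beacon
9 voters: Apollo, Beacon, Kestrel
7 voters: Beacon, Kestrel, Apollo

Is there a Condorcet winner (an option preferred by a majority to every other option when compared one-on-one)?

No

Head-to-head results (20 voters total):
Beacon vs Kestrel: Beacon wins 16–4.
Beacon vs Apollo: Apollo wins 13–7.
Kestrel vs Apollo: Kestrel wins 11–9.
No candidate beats all others: Beacon beats Kestrel beats Apollo beats Beacon, a majority cycle.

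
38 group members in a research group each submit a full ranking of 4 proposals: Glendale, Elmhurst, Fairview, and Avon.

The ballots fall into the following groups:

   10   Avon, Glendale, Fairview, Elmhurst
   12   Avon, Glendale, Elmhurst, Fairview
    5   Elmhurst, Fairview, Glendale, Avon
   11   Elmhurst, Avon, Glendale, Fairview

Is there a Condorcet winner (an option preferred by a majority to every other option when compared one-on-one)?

Yes

Head-to-head results (38 voters total):
Glendale vs Elmhurst: Glendale wins 22–16.
Glendale vs Fairview: Glendale wins 33–5.
Glendale vs Avon: Avon wins 33–5.
Elmhurst vs Fairview: Elmhurst wins 28–10.
Elmhurst vs Avon: Avon wins 22–16.
Fairview vs Avon: Avon wins 33–5.
Avon beats each rival — Glendale (33–5), Elmhurst (22–16), Fairview (33–5) — so Avon is the Condorcet winner.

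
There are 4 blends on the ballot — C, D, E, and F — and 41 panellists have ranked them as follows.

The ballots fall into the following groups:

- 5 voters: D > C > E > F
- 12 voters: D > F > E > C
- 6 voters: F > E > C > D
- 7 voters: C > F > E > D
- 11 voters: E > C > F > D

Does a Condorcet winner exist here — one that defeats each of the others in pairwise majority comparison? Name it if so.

There is no Condorcet winner

Head-to-head results (41 voters total):
C vs D: C wins 24–17.
C vs E: E wins 29–12.
C vs F: C wins 23–18.
D vs E: E wins 24–17.
D vs F: F wins 24–17.
E vs F: F wins 25–16.
No candidate beats all others: C beats F beats E beats C, a majority cycle.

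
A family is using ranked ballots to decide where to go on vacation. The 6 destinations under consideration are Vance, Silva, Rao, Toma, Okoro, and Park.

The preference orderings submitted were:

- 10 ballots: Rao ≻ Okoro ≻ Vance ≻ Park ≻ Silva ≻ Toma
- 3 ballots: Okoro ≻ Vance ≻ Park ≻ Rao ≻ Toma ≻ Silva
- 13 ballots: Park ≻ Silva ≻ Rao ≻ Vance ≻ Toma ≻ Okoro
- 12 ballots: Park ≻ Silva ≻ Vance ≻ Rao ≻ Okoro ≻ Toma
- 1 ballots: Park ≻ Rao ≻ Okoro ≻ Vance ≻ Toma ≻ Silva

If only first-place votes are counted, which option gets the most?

First-place vote totals:
  Vance: 0
  Silva: 0
  Rao: 10
  Toma: 0
  Okoro: 3
  Park: 26
Park has the most first-place votes.

Park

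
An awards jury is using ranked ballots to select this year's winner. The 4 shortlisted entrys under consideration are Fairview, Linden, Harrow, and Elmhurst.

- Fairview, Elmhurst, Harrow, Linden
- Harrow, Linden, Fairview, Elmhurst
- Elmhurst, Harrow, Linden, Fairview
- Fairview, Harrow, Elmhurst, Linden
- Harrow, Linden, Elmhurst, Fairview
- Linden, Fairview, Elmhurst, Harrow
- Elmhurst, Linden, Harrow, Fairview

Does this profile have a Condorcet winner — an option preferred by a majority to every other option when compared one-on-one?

No

Head-to-head results (7 voters total):
Fairview vs Linden: Linden wins 5–2.
Fairview vs Harrow: Harrow wins 4–3.
Fairview vs Elmhurst: Fairview wins 4–3.
Linden vs Harrow: Harrow wins 5–2.
Linden vs Elmhurst: Elmhurst wins 4–3.
Harrow vs Elmhurst: Elmhurst wins 4–3.
No candidate beats all others: Fairview beats Elmhurst beats Linden beats Fairview, a majority cycle.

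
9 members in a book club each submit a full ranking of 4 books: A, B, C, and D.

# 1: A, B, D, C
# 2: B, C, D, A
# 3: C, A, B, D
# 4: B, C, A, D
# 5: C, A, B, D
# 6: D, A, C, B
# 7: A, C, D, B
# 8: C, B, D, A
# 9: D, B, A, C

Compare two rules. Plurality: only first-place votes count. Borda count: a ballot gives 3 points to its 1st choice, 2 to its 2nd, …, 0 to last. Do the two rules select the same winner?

Yes

Plurality first-place counts: A 2, B 2, C 3, D 2 → C.
Borda totals: A 14, B 14, C 16, D 10 → C.
The two rules agree on C.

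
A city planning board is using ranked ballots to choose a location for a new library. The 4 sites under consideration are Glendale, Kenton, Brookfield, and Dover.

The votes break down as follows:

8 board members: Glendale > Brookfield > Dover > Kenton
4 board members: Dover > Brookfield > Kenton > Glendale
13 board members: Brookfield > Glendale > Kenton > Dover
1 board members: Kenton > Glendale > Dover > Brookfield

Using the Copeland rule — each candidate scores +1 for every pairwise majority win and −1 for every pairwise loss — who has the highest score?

Brookfield

Pairwise results:
  Glendale vs Kenton: Glendale wins 21–5.
  Glendale vs Brookfield: Brookfield wins 17–9.
  Glendale vs Dover: Glendale wins 22–4.
  Kenton vs Brookfield: Brookfield wins 25–1.
  Kenton vs Dover: Kenton wins 14–12.
  Brookfield vs Dover: Brookfield wins 21–5.
Copeland scores (wins − losses):
  Glendale: 2 − 1 = 1
  Kenton: 1 − 2 = -1
  Brookfield: 3 − 0 = 3
  Dover: 0 − 3 = -3
Brookfield has the best Copeland score.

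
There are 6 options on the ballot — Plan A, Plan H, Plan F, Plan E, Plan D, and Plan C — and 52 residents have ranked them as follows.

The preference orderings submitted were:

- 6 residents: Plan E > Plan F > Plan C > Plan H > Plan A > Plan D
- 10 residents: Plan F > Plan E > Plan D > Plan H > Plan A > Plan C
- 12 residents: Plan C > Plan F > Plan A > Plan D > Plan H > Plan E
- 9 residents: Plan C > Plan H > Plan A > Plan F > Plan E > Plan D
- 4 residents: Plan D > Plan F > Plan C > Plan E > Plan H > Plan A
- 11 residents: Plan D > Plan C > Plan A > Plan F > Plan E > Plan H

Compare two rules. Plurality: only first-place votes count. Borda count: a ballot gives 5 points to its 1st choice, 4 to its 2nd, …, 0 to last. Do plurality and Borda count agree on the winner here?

Yes

Plurality first-place counts: Plan A 0, Plan H 0, Plan F 10, Plan E 6, Plan D 15, Plan C 21 → Plan C.
Borda totals: Plan A 112, Plan H 84, Plan F 178, Plan E 98, Plan D 129, Plan C 179 → Plan C.
The two rules agree on Plan C.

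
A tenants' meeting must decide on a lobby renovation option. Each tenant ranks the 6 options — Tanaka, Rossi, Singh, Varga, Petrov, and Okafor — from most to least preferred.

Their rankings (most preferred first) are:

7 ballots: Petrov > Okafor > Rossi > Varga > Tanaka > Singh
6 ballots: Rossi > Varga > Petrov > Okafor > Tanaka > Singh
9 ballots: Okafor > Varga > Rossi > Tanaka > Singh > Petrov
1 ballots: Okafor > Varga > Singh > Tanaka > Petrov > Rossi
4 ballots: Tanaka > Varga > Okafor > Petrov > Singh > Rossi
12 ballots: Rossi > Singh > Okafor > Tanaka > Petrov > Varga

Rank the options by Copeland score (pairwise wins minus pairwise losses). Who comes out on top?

Pairwise results:
  Tanaka vs Rossi: Rossi wins 34–5.
  Tanaka vs Singh: Tanaka wins 26–13.
  Tanaka vs Varga: Varga wins 23–16.
  Tanaka vs Petrov: Tanaka wins 26–13.
  Tanaka vs Okafor: Okafor wins 35–4.
  Rossi vs Singh: Rossi wins 34–5.
  Rossi vs Varga: Rossi wins 25–14.
  Rossi vs Petrov: Rossi wins 27–12.
  Rossi vs Okafor: Okafor wins 21–18.
  Singh vs Varga: Varga wins 27–12.
  Singh vs Petrov: Singh wins 22–17.
  Singh vs Okafor: Okafor wins 27–12.
  Varga vs Petrov: Varga wins 20–19.
  Varga vs Okafor: Okafor wins 29–10.
  Petrov vs Okafor: Okafor wins 26–13.
Copeland scores (wins − losses):
  Tanaka: 2 − 3 = -1
  Rossi: 4 − 1 = 3
  Singh: 1 − 4 = -3
  Varga: 3 − 2 = 1
  Petrov: 0 − 5 = -5
  Okafor: 5 − 0 = 5
Okafor has the best Copeland score.

Okafor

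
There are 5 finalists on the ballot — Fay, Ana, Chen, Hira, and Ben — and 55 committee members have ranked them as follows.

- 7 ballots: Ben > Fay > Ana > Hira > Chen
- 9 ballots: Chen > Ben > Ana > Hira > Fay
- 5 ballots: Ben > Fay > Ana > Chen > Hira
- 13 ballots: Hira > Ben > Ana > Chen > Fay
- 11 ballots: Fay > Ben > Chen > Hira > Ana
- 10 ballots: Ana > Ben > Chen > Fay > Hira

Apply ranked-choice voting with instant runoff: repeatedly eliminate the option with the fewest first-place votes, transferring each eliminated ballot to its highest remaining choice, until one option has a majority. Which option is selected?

Ben

Round 1: Hira 13, Ben 12, Fay 11, Ana 10, Chen 9. Chen has the fewest and is eliminated.
Round 2: Ben 21, Hira 13, Fay 11, Ana 10. Ana has the fewest and is eliminated.
Round 3: Ben 31, Hira 13, Fay 11. Ben has a majority.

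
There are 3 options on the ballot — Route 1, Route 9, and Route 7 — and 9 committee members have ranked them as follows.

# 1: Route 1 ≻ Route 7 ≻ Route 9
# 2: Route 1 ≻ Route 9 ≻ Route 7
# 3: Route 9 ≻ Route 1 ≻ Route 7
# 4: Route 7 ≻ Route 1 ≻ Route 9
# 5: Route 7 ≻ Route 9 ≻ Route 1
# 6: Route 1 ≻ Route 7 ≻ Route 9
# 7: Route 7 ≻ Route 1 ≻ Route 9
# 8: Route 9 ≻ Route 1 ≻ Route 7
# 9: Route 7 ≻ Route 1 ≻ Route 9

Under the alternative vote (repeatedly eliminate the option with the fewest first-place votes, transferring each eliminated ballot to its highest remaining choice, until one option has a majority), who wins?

Route 1

Round 1: Route 7 4, Route 1 3, Route 9 2. Route 9 has the fewest and is eliminated.
Round 2: Route 1 5, Route 7 4. Route 1 has a majority.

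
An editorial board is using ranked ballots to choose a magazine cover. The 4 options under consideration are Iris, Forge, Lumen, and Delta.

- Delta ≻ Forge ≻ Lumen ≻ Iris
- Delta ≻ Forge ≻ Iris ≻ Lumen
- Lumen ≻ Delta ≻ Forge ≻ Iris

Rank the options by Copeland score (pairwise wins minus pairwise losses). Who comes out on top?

Pairwise results:
  Iris vs Forge: Forge wins 3–0.
  Iris vs Lumen: Lumen wins 2–1.
  Iris vs Delta: Delta wins 3–0.
  Forge vs Lumen: Forge wins 2–1.
  Forge vs Delta: Delta wins 3–0.
  Lumen vs Delta: Delta wins 2–1.
Copeland scores (wins − losses):
  Iris: 0 − 3 = -3
  Forge: 2 − 1 = 1
  Lumen: 1 − 2 = -1
  Delta: 3 − 0 = 3
Delta has the best Copeland score.

Delta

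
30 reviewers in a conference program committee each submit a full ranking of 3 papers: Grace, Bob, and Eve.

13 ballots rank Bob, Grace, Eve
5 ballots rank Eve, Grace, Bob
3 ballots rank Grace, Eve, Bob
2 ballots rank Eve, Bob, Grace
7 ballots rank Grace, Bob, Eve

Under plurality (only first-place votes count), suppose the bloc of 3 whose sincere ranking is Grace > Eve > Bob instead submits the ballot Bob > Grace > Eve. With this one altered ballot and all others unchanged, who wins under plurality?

Bob

First-place totals with the altered ballot: Grace 7, Bob 16, Eve 7.
The winner is unchanged: still Bob.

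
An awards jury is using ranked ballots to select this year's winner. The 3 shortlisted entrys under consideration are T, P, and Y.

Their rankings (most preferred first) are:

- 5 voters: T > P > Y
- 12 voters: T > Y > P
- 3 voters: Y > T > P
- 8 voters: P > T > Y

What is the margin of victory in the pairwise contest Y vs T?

Ballots ranking Y above T: 3.
Ballots ranking T above Y: 5+12+8 = 25.
T wins 25–3, a margin of 22.

22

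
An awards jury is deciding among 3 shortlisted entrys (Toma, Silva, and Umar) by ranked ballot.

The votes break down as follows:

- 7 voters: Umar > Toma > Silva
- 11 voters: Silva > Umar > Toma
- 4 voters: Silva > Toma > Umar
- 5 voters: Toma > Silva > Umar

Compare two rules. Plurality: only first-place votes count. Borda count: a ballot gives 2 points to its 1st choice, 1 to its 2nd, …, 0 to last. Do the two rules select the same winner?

Plurality first-place counts: Toma 5, Silva 15, Umar 7 → Silva.
Borda totals: Toma 21, Silva 35, Umar 25 → Silva.
The two rules agree on Silva.

Yes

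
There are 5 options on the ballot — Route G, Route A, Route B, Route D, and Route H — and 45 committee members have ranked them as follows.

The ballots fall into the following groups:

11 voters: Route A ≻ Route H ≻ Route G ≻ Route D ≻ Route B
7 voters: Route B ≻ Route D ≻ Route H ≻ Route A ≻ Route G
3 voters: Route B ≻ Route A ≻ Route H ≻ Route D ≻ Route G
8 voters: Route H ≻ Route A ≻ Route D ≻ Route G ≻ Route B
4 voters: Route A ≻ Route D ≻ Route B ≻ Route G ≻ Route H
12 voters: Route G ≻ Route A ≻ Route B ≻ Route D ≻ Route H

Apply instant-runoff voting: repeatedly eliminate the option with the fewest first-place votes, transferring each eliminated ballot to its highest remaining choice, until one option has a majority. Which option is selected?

Route A

Round 1: Route A 15, Route G 12, Route B 10, Route H 8, Route D 0. Route D has the fewest and is eliminated.
Round 2: Route A 15, Route G 12, Route B 10, Route H 8. Route H has the fewest and is eliminated.
Round 3: Route A 23, Route G 12, Route B 10. Route A has a majority.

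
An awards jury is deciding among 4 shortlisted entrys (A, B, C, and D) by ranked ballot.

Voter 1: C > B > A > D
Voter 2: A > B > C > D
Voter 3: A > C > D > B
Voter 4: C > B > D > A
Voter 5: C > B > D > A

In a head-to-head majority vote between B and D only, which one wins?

Ballots ranking B above D: 4.
Ballots ranking D above B: 1.
B wins the head-to-head, 4–1.

B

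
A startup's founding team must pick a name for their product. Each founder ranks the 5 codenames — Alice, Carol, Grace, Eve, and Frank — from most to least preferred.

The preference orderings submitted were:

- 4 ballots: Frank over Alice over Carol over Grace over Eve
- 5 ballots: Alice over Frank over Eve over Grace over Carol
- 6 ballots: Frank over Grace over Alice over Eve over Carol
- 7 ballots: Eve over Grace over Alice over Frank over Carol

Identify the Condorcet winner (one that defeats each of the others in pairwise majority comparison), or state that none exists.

There is no Condorcet winner

Head-to-head results (22 voters total):
Alice vs Carol: Alice wins 22–0.
Alice vs Grace: Grace wins 13–9.
Alice vs Eve: Alice wins 15–7.
Alice vs Frank: Alice wins 12–10.
Carol vs Grace: Grace wins 18–4.
Carol vs Eve: Eve wins 18–4.
Carol vs Frank: Frank wins 22–0.
Grace vs Eve: Eve wins 12–10.
Grace vs Frank: Frank wins 15–7.
Eve vs Frank: Frank wins 15–7.
No candidate beats all others: Alice beats Eve beats Grace beats Alice, a majority cycle.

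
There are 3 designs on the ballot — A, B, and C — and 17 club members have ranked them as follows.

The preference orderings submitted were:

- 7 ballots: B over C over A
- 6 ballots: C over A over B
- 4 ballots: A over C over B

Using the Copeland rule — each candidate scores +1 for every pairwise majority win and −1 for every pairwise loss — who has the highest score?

C

Pairwise results:
  A vs B: A wins 10–7.
  A vs C: C wins 13–4.
  B vs C: C wins 10–7.
Copeland scores (wins − losses):
  A: 1 − 1 = 0
  B: 0 − 2 = -2
  C: 2 − 0 = 2
C has the best Copeland score.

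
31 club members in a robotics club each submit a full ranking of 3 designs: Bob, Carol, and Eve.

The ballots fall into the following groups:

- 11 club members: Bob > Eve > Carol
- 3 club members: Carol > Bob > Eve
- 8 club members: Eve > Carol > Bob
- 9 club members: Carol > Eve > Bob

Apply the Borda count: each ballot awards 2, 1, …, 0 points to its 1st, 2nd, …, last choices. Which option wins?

Eve

Borda scores:
  Bob: 11·2 + 3·1 + 8·0 + 9·0 = 25
  Carol: 11·0 + 3·2 + 8·1 + 9·2 = 32
  Eve: 11·1 + 3·0 + 8·2 + 9·1 = 36
Eve has the highest total.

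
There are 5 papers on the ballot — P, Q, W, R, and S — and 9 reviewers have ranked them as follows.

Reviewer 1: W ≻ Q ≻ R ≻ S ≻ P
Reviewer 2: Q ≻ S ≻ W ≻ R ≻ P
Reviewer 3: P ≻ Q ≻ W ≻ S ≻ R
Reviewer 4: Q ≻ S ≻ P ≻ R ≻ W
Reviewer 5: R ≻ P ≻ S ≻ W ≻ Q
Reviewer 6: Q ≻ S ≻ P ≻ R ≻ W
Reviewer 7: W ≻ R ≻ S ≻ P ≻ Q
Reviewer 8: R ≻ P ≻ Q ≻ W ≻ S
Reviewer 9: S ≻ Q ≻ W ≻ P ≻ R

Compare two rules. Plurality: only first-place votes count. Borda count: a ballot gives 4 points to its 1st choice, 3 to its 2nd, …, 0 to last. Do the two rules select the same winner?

Plurality first-place counts: P 1, Q 3, W 2, R 2, S 1 → Q.
Borda totals: P 16, Q 23, W 16, R 16, S 19 → Q.
The two rules agree on Q.

Yes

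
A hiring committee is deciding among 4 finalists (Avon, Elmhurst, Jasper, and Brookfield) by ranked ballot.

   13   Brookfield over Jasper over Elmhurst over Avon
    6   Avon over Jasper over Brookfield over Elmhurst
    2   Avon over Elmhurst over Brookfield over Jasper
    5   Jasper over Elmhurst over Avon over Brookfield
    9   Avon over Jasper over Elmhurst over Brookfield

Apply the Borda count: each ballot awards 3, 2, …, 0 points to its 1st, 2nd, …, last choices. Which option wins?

Jasper

Borda scores:
  Avon: 13·0 + 6·3 + 2·3 + 5·1 + 9·3 = 56
  Elmhurst: 13·1 + 6·0 + 2·2 + 5·2 + 9·1 = 36
  Jasper: 13·2 + 6·2 + 2·0 + 5·3 + 9·2 = 71
  Brookfield: 13·3 + 6·1 + 2·1 + 5·0 + 9·0 = 47
Jasper has the highest total.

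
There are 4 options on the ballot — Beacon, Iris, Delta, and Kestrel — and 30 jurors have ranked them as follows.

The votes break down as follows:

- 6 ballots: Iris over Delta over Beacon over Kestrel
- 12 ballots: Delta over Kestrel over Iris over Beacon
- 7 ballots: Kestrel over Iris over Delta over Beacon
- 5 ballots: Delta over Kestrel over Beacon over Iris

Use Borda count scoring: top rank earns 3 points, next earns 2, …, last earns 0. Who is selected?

Delta

Borda scores:
  Beacon: 6·1 + 12·0 + 7·0 + 5·1 = 11
  Iris: 6·3 + 12·1 + 7·2 + 5·0 = 44
  Delta: 6·2 + 12·3 + 7·1 + 5·3 = 70
  Kestrel: 6·0 + 12·2 + 7·3 + 5·2 = 55
Delta has the highest total.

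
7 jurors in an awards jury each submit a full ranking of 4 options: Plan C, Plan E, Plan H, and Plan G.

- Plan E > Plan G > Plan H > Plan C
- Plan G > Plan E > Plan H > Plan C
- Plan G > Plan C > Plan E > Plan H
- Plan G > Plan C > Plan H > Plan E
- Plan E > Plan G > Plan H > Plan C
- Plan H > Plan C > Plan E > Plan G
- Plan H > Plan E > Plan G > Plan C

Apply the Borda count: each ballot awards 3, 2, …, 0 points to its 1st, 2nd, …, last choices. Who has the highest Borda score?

Plan G

Borda scores:
  Plan C: 0 + 0 + 2 + 2 + 0 + 2 + 0 = 6
  Plan E: 3 + 2 + 1 + 0 + 3 + 1 + 2 = 12
  Plan H: 1 + 1 + 0 + 1 + 1 + 3 + 3 = 10
  Plan G: 2 + 3 + 3 + 3 + 2 + 0 + 1 = 14
Plan G has the highest total.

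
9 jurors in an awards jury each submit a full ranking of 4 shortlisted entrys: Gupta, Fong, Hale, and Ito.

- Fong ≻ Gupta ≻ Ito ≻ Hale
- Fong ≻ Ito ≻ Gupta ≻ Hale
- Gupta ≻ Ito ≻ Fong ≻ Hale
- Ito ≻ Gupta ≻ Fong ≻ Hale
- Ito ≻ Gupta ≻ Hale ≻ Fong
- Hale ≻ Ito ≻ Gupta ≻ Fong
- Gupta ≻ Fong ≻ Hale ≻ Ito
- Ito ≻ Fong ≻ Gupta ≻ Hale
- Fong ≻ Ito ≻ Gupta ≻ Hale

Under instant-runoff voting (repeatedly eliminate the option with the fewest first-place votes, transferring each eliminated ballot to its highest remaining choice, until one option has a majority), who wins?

Round 1: Fong 3, Ito 3, Gupta 2, Hale 1. Hale has the fewest and is eliminated.
Round 2: Ito 4, Fong 3, Gupta 2. Gupta has the fewest and is eliminated.
Round 3: Ito 5, Fong 4. Ito has a majority.

Ito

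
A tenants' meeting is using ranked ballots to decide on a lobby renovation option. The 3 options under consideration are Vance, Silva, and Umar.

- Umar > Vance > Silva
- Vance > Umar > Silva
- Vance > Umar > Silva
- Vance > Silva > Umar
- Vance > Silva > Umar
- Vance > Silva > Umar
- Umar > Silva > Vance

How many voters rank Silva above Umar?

3

Ballots ranking Silva above Umar: 3.
Ballots ranking Umar above Silva: 4.
So 3 of 7 voters prefer Silva to Umar.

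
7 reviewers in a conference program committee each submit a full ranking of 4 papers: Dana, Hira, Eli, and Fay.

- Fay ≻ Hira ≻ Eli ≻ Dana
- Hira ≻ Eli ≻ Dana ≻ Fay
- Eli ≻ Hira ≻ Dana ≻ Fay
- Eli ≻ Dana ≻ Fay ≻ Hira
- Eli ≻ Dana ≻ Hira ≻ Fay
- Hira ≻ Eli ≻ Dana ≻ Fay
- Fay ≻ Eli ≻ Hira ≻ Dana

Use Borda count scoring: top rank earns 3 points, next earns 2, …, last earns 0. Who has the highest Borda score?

Eli

Borda scores:
  Dana: 0 + 1 + 1 + 2 + 2 + 1 + 0 = 7
  Hira: 2 + 3 + 2 + 0 + 1 + 3 + 1 = 12
  Eli: 1 + 2 + 3 + 3 + 3 + 2 + 2 = 16
  Fay: 3 + 0 + 0 + 1 + 0 + 0 + 3 = 7
Eli has the highest total.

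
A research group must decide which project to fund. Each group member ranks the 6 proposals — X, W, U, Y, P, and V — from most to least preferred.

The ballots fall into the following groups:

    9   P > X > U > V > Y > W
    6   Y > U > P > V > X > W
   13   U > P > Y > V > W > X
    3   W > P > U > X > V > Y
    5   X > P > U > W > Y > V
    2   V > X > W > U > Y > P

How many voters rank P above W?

Ballots ranking P above W: 9+6+13+5 = 33.
Ballots ranking W above P: 3+2 = 5.
So 33 of 38 voters prefer P to W.

33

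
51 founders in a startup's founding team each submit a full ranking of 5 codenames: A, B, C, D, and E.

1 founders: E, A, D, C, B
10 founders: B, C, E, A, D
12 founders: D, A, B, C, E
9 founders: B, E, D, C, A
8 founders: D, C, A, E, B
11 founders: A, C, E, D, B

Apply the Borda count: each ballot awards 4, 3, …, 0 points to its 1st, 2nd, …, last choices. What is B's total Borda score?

Borda scores:
  A: 3 + 10·1 + 12·3 + 9·0 + 8·2 + 11·4 = 109
  B: 0 + 10·4 + 12·2 + 9·4 + 8·0 + 11·0 = 100
  C: 1 + 10·3 + 12·1 + 9·1 + 8·3 + 11·3 = 109
  D: 2 + 10·0 + 12·4 + 9·2 + 8·4 + 11·1 = 111
  E: 4 + 10·2 + 12·0 + 9·3 + 8·1 + 11·2 = 81

100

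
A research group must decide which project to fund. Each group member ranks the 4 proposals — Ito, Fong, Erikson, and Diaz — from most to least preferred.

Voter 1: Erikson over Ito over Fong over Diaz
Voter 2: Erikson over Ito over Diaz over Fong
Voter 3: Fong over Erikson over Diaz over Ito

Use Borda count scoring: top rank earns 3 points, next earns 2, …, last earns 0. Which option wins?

Borda scores:
  Ito: 2 + 2 + 0 = 4
  Fong: 1 + 0 + 3 = 4
  Erikson: 3 + 3 + 2 = 8
  Diaz: 0 + 1 + 1 = 2
Erikson has the highest total.

Erikson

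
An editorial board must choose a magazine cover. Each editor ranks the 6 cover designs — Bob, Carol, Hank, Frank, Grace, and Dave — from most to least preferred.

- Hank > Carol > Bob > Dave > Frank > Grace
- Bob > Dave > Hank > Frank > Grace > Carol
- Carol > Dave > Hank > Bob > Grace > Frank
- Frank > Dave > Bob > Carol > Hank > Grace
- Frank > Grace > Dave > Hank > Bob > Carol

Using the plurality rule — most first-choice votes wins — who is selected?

Frank

First-place vote totals:
  Bob: 1
  Carol: 1
  Hank: 1
  Frank: 2
  Grace: 0
  Dave: 0
Frank has the most first-place votes.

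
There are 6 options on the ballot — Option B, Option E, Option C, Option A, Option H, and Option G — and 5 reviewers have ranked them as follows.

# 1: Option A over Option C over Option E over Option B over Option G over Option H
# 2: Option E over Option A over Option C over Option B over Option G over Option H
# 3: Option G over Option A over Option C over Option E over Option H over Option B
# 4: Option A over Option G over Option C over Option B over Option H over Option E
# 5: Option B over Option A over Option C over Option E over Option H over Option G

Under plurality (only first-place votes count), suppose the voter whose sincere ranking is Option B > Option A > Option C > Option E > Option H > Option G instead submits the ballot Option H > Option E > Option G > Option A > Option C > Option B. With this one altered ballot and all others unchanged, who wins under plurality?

Option A

First-place totals with the altered ballot: Option B 0, Option E 1, Option C 0, Option A 2, Option H 1, Option G 1.
The winner is unchanged: still Option A.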